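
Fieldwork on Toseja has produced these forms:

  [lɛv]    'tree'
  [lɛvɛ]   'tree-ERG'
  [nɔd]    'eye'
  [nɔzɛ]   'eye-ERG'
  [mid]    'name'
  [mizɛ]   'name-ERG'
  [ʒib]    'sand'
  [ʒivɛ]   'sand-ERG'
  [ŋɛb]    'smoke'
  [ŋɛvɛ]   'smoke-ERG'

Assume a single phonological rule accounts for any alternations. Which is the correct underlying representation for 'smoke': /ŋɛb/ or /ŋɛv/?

/ŋɛb/

The stem for 'smoke' ends in [b] in [ŋɛb] but [v] in [ŋɛvɛ].
Compare 'tree', with invariant [v] in [lɛv] and [lɛvɛ]: an analysis with underlying /v/ and a rule producing [b] in isolation would wrongly predict alternation here too.
So /b/ is underlying, and a rule of intervocalic spirantization — voiced stops become fricatives between vowels — gives [v].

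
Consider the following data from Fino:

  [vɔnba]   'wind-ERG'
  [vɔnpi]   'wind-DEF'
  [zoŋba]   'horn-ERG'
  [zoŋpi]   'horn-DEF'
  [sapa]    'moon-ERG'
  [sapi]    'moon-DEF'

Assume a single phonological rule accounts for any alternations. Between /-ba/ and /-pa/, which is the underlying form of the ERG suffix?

The ERG morpheme has two allomorphs, [-ba] and [-pa].
By contrast the DEF suffix keeps its initial [p] throughout — that segment must be underlying.
So the underlying form is /-ba/, and voiced stops become voiceless after a vowel.

/-ba/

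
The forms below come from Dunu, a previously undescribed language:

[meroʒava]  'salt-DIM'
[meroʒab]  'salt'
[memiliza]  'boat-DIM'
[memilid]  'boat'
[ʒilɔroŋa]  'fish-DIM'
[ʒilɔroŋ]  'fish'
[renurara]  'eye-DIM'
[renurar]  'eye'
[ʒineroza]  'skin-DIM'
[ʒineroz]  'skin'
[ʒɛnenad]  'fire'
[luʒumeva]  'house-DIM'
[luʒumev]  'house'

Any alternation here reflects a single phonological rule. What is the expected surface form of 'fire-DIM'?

[ʒɛnenaza]

'boat' shows [z] ~ [d] at the end of the stem ([memiliza] vs [memilid]).
If /z/ were underlying and a rule turned it into [d] in isolation, 'skin' would also alternate; but it has [z] in both [ʒineroza] and [ʒineroz].
The alternation reflects intervocalic spirantization: voiced stops become fricatives between vowels. /d/ is underlying.
From [ʒɛnenad] the stem 'fire' is /ʒɛnenad/; between vowels this yields [ʒɛnenaza].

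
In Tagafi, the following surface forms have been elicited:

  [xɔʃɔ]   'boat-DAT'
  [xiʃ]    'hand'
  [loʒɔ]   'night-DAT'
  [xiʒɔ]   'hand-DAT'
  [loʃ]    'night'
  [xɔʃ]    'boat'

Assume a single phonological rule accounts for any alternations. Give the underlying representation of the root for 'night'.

In [loʃ] and [loʒɔ] the final segment of 'night' alternates: [ʃ] ~ [ʒ].
If /ʃ/ were underlying and a rule turned it into [ʒ] before the DAT suffix, 'boat' would also alternate; but it has [ʃ] in both [xɔʃ] and [xɔʃɔ].
So /ʒ/ is underlying, and a rule of word-final obstruent devoicing — voiced obstruents become voiceless word-finally — gives [ʃ].

/loʒ/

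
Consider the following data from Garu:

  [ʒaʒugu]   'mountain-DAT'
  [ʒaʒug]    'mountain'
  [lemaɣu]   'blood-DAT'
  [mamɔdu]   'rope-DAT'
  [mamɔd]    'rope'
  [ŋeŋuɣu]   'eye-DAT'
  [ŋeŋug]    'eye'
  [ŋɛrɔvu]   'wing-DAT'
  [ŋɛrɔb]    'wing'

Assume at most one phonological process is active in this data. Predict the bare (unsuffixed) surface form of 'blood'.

In [ŋeŋuɣu] and [ŋeŋug] the final segment of 'eye' alternates: [ɣ] ~ [g].
Compare 'mountain', with invariant [g] in [ʒaʒugu] and [ʒaʒug]: an analysis with underlying /g/ and a rule producing [ɣ] before the DAT suffix would wrongly predict alternation here too.
So /ɣ/ is underlying, and a rule of word-final hardening — voiced fricatives become stops word-finally — gives [g].
From [lemaɣu] the stem 'blood' is /lemaɣ/; word-finally this yields [lemag].

[lemag]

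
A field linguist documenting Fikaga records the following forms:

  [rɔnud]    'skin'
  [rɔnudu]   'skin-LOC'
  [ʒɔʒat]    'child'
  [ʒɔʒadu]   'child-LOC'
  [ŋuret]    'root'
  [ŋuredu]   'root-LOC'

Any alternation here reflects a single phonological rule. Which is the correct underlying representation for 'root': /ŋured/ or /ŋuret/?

/ŋuret/

The root 'root' surfaces as [ŋuret] and [ŋuredu], with a stem-final [t] ~ [d] alternation.
The stem 'skin' ([rɔnud], [rɔnudu]) shows [d] unchanged in both environments, so [d] cannot be basic with [t] derived in isolation.
The alternation reflects intervocalic voicing: voiceless stops become voiced between vowels. /t/ is underlying.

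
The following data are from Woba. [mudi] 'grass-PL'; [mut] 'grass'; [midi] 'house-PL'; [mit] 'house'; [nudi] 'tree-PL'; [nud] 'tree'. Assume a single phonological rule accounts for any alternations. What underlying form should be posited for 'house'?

/mit/

In [midi] and [mit] the final segment of 'house' alternates: [d] ~ [t].
But 'tree' keeps [d] in both environments ([nudi], [nud]), so there is no rule changing /d/ to [t] in isolation.
So /t/ is underlying, and a rule of intervocalic voicing — voiceless stops become voiced between vowels — gives [d].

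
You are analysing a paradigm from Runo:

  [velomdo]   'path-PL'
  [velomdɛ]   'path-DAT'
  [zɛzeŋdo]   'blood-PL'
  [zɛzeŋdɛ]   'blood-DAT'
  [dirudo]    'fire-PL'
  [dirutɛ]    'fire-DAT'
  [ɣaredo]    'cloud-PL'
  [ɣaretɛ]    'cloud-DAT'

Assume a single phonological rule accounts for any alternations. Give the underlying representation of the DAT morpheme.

The DAT suffix surfaces as [-dɛ] and [-tɛ], depending on the final segment of the stem.
The PL suffix, which begins with [d], is invariant after every stem; so [d] is not altered by any rule here.
The DAT suffix is therefore /-tɛ/ underlyingly, with post-nasal voicing: voiceless stops become voiced after a nasal.

/-tɛ/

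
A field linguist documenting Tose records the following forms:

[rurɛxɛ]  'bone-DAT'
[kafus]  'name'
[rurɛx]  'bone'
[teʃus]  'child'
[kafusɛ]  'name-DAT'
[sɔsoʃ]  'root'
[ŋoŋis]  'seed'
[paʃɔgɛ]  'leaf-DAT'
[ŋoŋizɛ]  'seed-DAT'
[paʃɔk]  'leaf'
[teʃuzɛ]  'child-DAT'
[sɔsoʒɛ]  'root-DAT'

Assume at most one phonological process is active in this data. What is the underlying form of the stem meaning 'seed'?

/ŋoŋiz/

In [ŋoŋizɛ] and [ŋoŋis] the final segment of 'seed' alternates: [z] ~ [s].
But 'name' keeps [s] in both environments ([kafusɛ], [kafus]), so there is no rule changing /s/ to [z] before the DAT suffix.
The alternation reflects word-final obstruent devoicing: voiced obstruents become voiceless word-finally. /z/ is underlying.
So 'seed' = /ŋoŋiz/.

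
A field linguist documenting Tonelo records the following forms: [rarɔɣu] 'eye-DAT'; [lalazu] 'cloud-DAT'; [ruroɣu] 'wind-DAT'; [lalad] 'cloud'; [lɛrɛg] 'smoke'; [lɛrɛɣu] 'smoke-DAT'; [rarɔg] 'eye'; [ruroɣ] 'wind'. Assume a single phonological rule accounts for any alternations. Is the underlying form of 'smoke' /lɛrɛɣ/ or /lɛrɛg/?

The root 'smoke' surfaces as [lɛrɛɣu] and [lɛrɛg], with a stem-final [ɣ] ~ [g] alternation.
But 'wind' keeps [ɣ] in both environments ([ruroɣu], [ruroɣ]), so there is no rule changing /ɣ/ to [g] in isolation.
The underlying segment must be /g/; voiced stops become fricatives between vowels, yielding [ɣ] there.

/lɛrɛg/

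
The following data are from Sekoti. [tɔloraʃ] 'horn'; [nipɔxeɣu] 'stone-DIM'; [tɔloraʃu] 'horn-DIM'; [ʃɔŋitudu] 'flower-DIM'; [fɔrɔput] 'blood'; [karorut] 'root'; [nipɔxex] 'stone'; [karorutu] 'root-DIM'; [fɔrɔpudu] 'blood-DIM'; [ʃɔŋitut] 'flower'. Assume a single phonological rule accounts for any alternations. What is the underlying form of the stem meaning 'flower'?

/ʃɔŋitud/

The root 'flower' surfaces as [ʃɔŋitut] and [ʃɔŋitudu], with a stem-final [t] ~ [d] alternation.
The stem 'root' ([karorut], [karorutu]) shows [t] unchanged in both environments, so [t] cannot be basic with [d] derived before the DIM suffix.
Therefore /d/ is basic and [t] is derived by word-final obstruent devoicing (voiced obstruents become voiceless word-finally).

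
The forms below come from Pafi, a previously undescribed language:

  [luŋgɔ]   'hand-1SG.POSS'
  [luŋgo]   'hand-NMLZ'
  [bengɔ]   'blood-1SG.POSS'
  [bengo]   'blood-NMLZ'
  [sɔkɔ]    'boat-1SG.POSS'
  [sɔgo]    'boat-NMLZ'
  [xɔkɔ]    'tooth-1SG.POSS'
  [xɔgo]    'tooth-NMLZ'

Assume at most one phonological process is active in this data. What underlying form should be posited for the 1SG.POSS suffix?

/-kɔ/

The 1SG.POSS morpheme has two allomorphs, [-gɔ] and [-kɔ].
By contrast the NMLZ suffix keeps its initial [g] throughout — that segment must be underlying.
The 1SG.POSS suffix is therefore /-kɔ/ underlyingly, with post-nasal voicing: voiceless stops become voiced after a nasal.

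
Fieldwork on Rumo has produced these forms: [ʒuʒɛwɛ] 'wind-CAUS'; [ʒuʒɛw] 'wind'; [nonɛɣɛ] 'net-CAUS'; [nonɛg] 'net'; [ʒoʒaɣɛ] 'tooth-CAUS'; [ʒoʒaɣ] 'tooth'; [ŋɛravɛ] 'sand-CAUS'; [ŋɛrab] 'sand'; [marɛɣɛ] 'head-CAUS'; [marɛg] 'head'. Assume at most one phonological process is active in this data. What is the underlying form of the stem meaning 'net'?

/nonɛg/

In [nonɛɣɛ] and [nonɛg] the final segment of 'net' alternates: [ɣ] ~ [g].
The stem 'tooth' ([ʒoʒaɣɛ], [ʒoʒaɣ]) shows [ɣ] unchanged in both environments, so [ɣ] cannot be basic with [g] derived in isolation.
So /g/ is underlying, and a rule of intervocalic spirantization — voiced stops become fricatives between vowels — gives [ɣ].
The underlying form of 'net' is therefore /nonɛg/.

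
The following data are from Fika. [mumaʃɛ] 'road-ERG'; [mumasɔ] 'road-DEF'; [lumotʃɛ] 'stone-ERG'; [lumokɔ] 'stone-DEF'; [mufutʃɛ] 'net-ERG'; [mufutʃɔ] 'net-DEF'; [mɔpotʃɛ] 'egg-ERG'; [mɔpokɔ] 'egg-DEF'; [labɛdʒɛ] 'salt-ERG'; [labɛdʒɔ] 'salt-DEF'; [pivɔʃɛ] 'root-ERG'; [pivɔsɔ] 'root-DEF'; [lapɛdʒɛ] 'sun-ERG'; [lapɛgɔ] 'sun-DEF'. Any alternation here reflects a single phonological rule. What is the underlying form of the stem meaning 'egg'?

In [mɔpotʃɛ] and [mɔpokɔ] the final segment of 'egg' alternates: [tʃ] ~ [k].
If /tʃ/ were underlying and a rule turned it into [k] before the DEF suffix, 'net' would also alternate; but it has [tʃ] in both [mufutʃɛ] and [mufutʃɔ].
So /k/ is underlying, and a rule of palatalization before a front vowel — /k/, /g/ and /s/ become palato-alveolar [tʃ], [dʒ] and [ʃ] before a front vowel — gives [tʃ].

/mɔpok/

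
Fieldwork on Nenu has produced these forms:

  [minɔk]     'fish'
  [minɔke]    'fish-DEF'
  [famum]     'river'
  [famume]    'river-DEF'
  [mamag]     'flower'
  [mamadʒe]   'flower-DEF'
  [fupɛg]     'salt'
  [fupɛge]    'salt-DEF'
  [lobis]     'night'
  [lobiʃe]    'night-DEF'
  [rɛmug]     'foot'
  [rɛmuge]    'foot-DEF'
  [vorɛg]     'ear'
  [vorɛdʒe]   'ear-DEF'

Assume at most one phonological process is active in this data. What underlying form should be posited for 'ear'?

/vorɛdʒ/

The root 'ear' surfaces as [vorɛg] and [vorɛdʒe], with a stem-final [g] ~ [dʒ] alternation.
But 'foot' keeps [g] in both environments ([rɛmug], [rɛmuge]), so there is no rule changing /g/ to [dʒ] before the DEF suffix.
So /dʒ/ is underlying, and a rule of depalatalization — palato-alveolar /dʒ/ and /ʃ/ become [g] and [s] when no front vowel follows — gives [g].
Hence 'ear' is /vorɛdʒ/ underlyingly.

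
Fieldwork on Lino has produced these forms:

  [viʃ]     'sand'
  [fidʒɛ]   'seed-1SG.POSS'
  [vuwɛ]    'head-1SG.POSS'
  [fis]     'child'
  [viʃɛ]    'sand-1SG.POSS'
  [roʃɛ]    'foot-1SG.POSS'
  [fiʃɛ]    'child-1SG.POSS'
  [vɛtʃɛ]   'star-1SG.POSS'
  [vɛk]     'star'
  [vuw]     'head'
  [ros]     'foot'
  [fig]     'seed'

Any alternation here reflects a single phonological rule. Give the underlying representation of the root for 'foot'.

/ros/

The root 'foot' surfaces as [ros] and [roʃɛ], with a stem-final [s] ~ [ʃ] alternation.
The stem 'sand' ([viʃ], [viʃɛ]) shows [ʃ] unchanged in both environments, so [ʃ] cannot be basic with [s] derived in isolation.
The underlying segment must be /s/; /k/, /g/ and /s/ become palato-alveolar [tʃ], [dʒ] and [ʃ] before a front vowel, yielding [ʃ] there.
So 'foot' = /ros/.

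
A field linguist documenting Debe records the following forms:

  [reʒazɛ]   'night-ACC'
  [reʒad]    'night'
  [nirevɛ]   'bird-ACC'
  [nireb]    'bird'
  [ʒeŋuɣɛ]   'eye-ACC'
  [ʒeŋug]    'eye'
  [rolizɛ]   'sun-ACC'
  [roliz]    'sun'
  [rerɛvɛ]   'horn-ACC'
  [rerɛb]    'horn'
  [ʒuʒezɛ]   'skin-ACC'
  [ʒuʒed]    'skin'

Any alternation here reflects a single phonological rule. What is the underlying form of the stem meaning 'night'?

/reʒad/

'night' shows [z] ~ [d] at the end of the stem ([reʒazɛ] vs [reʒad]).
The stem 'sun' ([rolizɛ], [roliz]) shows [z] unchanged in both environments, so [z] cannot be basic with [d] derived in isolation.
So /d/ is underlying, and a rule of intervocalic spirantization — voiced stops become fricatives between vowels — gives [z].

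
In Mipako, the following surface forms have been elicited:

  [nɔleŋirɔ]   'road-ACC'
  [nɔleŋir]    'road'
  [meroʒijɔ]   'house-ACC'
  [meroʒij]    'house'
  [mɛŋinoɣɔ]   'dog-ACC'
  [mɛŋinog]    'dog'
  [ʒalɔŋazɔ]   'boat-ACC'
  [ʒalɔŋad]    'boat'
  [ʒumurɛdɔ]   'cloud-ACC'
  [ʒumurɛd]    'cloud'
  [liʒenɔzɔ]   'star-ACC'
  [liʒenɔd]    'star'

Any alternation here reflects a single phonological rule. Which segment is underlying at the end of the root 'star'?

In [liʒenɔzɔ] and [liʒenɔd] the final segment of 'star' alternates: [z] ~ [d].
The stem 'cloud' ([ʒumurɛdɔ], [ʒumurɛd]) shows [d] unchanged in both environments, so [d] cannot be basic with [z] derived before the ACC suffix.
So /z/ is underlying, and a rule of word-final hardening — voiced fricatives become stops word-finally — gives [d].

/z/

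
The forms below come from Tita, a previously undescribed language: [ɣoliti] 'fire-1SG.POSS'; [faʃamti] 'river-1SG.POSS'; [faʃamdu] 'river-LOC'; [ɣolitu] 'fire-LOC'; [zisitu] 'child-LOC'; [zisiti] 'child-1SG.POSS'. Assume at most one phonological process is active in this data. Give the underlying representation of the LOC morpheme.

/-du/

The LOC morpheme has two allomorphs, [-du] and [-tu].
By contrast the 1SG.POSS suffix keeps its initial [t] throughout — that segment must be underlying.
So the underlying form is /-du/, and voiced stops become voiceless after a vowel.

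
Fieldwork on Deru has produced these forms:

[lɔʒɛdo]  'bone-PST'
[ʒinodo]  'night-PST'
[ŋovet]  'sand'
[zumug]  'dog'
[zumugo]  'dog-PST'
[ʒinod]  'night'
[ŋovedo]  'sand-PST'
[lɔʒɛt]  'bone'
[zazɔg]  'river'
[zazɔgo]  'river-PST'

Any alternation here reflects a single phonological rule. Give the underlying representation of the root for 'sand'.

/ŋovet/

The root 'sand' surfaces as [ŋovet] and [ŋovedo], with a stem-final [t] ~ [d] alternation.
But 'night' keeps [d] in both environments ([ʒinod], [ʒinodo]), so there is no rule changing /d/ to [t] in isolation.
The underlying segment must be /t/; voiceless stops become voiced between vowels, yielding [d] there.
The underlying form of 'sand' is therefore /ŋovet/.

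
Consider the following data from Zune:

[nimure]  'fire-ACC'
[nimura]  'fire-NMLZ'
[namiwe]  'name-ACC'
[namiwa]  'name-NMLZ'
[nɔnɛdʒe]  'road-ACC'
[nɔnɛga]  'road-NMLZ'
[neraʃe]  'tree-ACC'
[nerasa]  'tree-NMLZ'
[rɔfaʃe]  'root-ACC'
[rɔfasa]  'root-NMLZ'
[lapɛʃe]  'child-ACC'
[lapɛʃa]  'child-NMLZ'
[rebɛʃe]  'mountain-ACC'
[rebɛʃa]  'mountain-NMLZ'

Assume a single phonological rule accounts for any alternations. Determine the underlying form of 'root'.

In [rɔfaʃe] and [rɔfasa] the final segment of 'root' alternates: [ʃ] ~ [s].
The stem 'mountain' ([rebɛʃe], [rebɛʃa]) shows [ʃ] unchanged in both environments, so [ʃ] cannot be basic with [s] derived before the NMLZ suffix.
Therefore /s/ is basic and [ʃ] is derived by palatalization before a front vowel (/g/ and /s/ become palato-alveolar [dʒ] and [ʃ] before a front vowel).
The underlying form of 'root' is therefore /rɔfas/.

/rɔfas/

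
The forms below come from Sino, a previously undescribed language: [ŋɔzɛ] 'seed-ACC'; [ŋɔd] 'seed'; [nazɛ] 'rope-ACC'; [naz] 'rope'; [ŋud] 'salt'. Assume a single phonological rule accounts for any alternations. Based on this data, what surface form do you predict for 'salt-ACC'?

The root 'seed' surfaces as [ŋɔzɛ] and [ŋɔd], with a stem-final [z] ~ [d] alternation.
The stem 'rope' ([nazɛ], [naz]) shows [z] unchanged in both environments, so [z] cannot be basic with [d] derived in isolation.
The alternation reflects intervocalic spirantization: voiced stops become fricatives between vowels. /d/ is underlying.
From [ŋud] the stem 'salt' is /ŋud/; between vowels this yields [ŋuzɛ].

[ŋuzɛ]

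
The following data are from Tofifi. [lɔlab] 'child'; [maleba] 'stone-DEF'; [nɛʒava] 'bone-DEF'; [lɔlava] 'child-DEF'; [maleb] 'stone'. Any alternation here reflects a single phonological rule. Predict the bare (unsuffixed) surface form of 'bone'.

[nɛʒab]

The root 'child' surfaces as [lɔlava] and [lɔlab], with a stem-final [v] ~ [b] alternation.
If /b/ were underlying and a rule turned it into [v] before the DEF suffix, 'stone' would also alternate; but it has [b] in both [maleba] and [maleb].
So /v/ is underlying, and a rule of word-final hardening — voiced fricatives become stops word-finally — gives [b].
From [nɛʒava] the stem 'bone' is /nɛʒav/; word-finally this yields [nɛʒab].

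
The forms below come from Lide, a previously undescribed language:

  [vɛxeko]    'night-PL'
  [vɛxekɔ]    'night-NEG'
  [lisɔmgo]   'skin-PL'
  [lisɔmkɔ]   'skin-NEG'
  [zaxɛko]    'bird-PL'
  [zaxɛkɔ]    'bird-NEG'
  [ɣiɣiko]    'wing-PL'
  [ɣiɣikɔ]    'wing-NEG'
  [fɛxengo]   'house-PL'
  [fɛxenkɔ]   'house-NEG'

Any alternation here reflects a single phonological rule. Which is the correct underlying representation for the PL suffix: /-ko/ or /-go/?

The PL morpheme has two allomorphs, [-go] and [-ko].
The NEG suffix, which begins with [k], is invariant after every stem; so [k] is not altered by any rule here.
The PL suffix is therefore /-go/ underlyingly, with post-vocalic devoicing: voiced stops become voiceless after a vowel.

/-go/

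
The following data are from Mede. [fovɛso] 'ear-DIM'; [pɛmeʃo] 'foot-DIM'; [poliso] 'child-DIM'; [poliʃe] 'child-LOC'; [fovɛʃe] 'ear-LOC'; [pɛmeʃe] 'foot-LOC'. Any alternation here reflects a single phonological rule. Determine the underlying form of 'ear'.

/fovɛs/

The stem for 'ear' ends in [ʃ] in [fovɛʃe] but [s] in [fovɛso].
The stem 'foot' ([pɛmeʃe], [pɛmeʃo]) shows [ʃ] unchanged in both environments, so [ʃ] cannot be basic with [s] derived before the DIM suffix.
The alternation reflects palatalization before a front vowel: /s/ becomes palato-alveolar [ʃ] before a front vowel. /s/ is underlying.
Hence 'ear' is /fovɛs/ underlyingly.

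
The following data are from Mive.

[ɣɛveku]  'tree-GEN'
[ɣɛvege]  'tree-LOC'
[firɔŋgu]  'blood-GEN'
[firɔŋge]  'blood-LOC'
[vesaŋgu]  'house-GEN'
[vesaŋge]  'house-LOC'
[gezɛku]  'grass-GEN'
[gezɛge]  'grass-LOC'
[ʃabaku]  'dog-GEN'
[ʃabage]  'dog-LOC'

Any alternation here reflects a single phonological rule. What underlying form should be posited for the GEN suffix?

The GEN morpheme has two allomorphs, [-gu] and [-ku].
The LOC suffix, which begins with [g], is invariant after every stem; so [g] is not altered by any rule here.
So the underlying form is /-ku/, and voiceless stops become voiced after a nasal.

/-ku/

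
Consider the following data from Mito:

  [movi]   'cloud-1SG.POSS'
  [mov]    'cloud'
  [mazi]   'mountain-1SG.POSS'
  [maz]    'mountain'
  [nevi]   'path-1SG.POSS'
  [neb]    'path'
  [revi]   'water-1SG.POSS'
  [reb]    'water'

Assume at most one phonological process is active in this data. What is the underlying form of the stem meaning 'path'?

The stem for 'path' ends in [v] in [nevi] but [b] in [neb].
But 'cloud' keeps [v] in both environments ([movi], [mov]), so there is no rule changing /v/ to [b] in isolation.
Therefore /b/ is basic and [v] is derived by intervocalic spirantization (voiced stops become fricatives between vowels).
The underlying form of 'path' is therefore /neb/.

/neb/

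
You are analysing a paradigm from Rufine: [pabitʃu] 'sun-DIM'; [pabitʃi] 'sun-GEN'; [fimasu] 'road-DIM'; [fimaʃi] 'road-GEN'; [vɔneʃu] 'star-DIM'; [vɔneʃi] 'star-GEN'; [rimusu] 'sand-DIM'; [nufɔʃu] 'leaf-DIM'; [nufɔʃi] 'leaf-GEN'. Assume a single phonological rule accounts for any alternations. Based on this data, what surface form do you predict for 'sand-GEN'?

The stem for 'road' ends in [s] in [fimasu] but [ʃ] in [fimaʃi].
If /ʃ/ were underlying and a rule turned it into [s] before the DIM suffix, 'leaf' would also alternate; but it has [ʃ] in both [nufɔʃu] and [nufɔʃi].
The underlying segment must be /s/; /s/ becomes palato-alveolar [ʃ] before a front vowel, yielding [ʃ] there.
The one attested form of 'sand', [rimusu], shows underlying /rimus/. Applying the same rule before a front vowel gives [rimuʃi].

[rimuʃi]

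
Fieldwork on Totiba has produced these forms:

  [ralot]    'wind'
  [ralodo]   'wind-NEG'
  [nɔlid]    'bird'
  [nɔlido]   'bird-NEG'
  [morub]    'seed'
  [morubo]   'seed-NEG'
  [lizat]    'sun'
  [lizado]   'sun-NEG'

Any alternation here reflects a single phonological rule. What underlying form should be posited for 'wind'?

/ralot/

In [ralot] and [ralodo] the final segment of 'wind' alternates: [t] ~ [d].
The stem 'bird' ([nɔlid], [nɔlido]) shows [d] unchanged in both environments, so [d] cannot be basic with [t] derived in isolation.
Therefore /t/ is basic and [d] is derived by intervocalic voicing (voiceless stops become voiced between vowels).
So 'wind' = /ralot/.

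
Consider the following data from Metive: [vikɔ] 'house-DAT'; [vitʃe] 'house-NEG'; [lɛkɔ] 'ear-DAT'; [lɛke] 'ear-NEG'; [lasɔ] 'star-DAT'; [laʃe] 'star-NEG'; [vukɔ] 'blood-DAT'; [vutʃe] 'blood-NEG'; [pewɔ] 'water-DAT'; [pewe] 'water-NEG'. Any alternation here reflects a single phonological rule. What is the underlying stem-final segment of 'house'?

'house' shows [k] ~ [tʃ] at the end of the stem ([vikɔ] vs [vitʃe]).
But 'ear' keeps [k] in both environments ([lɛkɔ], [lɛke]), so there is no rule changing /k/ to [tʃ] before the NEG suffix.
So /tʃ/ is underlying, and a rule of depalatalization — palato-alveolar /tʃ/ and /ʃ/ become [k] and [s] when no front vowel follows — gives [k].

/tʃ/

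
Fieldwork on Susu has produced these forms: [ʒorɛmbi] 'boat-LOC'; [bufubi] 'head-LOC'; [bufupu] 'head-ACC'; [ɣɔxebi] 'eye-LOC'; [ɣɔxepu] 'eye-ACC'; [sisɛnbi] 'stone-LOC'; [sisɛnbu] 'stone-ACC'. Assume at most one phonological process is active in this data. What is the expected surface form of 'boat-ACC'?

[ʒorɛmbu]

The ACC suffix surfaces as [-bu] and [-pu], depending on the final segment of the stem.
By contrast the LOC suffix keeps its initial [b] throughout — that segment must be underlying.
The ACC suffix is therefore /-pu/ underlyingly, with post-nasal voicing: voiceless stops become voiced after a nasal.
After 'boat', which ends in a nasal, the suffix surfaces as [-bu], giving [ʒorɛmbu].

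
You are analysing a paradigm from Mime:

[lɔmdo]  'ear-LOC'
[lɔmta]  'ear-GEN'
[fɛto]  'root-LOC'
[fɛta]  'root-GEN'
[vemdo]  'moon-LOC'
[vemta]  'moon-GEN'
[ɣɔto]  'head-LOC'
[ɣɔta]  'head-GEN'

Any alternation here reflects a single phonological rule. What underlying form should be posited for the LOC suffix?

/-do/

The LOC morpheme has two allomorphs, [-do] and [-to].
By contrast the GEN suffix keeps its initial [t] throughout — that segment must be underlying.
The LOC suffix is therefore /-do/ underlyingly, with post-vocalic devoicing: voiced stops become voiceless after a vowel.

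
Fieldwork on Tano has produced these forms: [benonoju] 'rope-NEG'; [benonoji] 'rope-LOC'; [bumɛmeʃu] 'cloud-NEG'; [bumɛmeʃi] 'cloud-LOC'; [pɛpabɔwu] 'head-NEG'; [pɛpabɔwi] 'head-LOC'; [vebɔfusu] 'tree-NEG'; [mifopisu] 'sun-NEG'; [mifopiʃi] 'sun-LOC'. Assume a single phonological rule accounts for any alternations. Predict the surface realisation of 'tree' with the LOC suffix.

The root 'sun' surfaces as [mifopisu] and [mifopiʃi], with a stem-final [s] ~ [ʃ] alternation.
If /ʃ/ were underlying and a rule turned it into [s] before the NEG suffix, 'cloud' would also alternate; but it has [ʃ] in both [bumɛmeʃu] and [bumɛmeʃi].
Therefore /s/ is basic and [ʃ] is derived by palatalization before a front vowel (/s/ becomes palato-alveolar [ʃ] before a front vowel).
From [vebɔfusu] the stem 'tree' is /vebɔfus/; before a front vowel this yields [vebɔfuʃi].

[vebɔfuʃi]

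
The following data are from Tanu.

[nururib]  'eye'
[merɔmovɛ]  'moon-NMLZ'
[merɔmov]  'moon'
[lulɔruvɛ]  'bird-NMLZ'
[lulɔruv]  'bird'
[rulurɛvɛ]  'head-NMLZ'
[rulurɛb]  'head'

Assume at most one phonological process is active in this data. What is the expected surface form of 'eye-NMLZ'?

[nururivɛ]

The root 'head' surfaces as [rulurɛvɛ] and [rulurɛb], with a stem-final [v] ~ [b] alternation.
Compare 'moon', with invariant [v] in [merɔmovɛ] and [merɔmov]: an analysis with underlying /v/ and a rule producing [b] in isolation would wrongly predict alternation here too.
So /b/ is underlying, and a rule of intervocalic spirantization — voiced stops become fricatives between vowels — gives [v].
The one attested form of 'eye', [nururib], shows underlying /nururib/. Applying the same rule between vowels gives [nururivɛ].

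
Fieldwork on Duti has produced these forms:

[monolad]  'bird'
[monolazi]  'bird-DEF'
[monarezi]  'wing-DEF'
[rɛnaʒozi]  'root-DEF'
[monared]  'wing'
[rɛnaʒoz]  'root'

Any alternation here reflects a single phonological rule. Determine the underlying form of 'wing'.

The stem for 'wing' ends in [z] in [monarezi] but [d] in [monared].
But 'root' keeps [z] in both environments ([rɛnaʒozi], [rɛnaʒoz]), so there is no rule changing /z/ to [d] in isolation.
The underlying segment must be /d/; voiced stops become fricatives between vowels, yielding [z] there.

/monared/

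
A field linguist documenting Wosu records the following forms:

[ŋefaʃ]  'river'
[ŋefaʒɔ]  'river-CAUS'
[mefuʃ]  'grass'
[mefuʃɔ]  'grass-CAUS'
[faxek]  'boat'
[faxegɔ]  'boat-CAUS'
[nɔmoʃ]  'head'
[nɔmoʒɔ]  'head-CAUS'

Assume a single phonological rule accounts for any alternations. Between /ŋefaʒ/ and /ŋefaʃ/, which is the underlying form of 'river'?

The stem for 'river' ends in [ʃ] in [ŋefaʃ] but [ʒ] in [ŋefaʒɔ].
If /ʃ/ were underlying and a rule turned it into [ʒ] before the CAUS suffix, 'grass' would also alternate; but it has [ʃ] in both [mefuʃ] and [mefuʃɔ].
The underlying segment must be /ʒ/; voiced obstruents become voiceless word-finally, yielding [ʃ] there.

/ŋefaʒ/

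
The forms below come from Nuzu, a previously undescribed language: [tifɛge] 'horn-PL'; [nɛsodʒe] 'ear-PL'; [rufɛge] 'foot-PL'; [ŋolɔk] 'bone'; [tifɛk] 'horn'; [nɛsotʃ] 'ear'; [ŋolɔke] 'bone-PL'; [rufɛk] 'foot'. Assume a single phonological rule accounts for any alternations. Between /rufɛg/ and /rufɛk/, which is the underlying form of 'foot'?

The root 'foot' surfaces as [rufɛk] and [rufɛge], with a stem-final [k] ~ [g] alternation.
Compare 'bone', with invariant [k] in [ŋolɔk] and [ŋolɔke]: an analysis with underlying /k/ and a rule producing [g] before the PL suffix would wrongly predict alternation here too.
So /g/ is underlying, and a rule of word-final obstruent devoicing — voiced obstruents become voiceless word-finally — gives [k].

/rufɛg/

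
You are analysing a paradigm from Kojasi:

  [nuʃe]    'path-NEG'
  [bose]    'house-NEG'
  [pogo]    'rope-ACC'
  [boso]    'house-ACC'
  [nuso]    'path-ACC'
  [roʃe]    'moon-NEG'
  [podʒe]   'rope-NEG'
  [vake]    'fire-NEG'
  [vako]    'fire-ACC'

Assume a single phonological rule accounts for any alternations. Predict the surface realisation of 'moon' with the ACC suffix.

The root 'path' surfaces as [nuso] and [nuʃe], with a stem-final [s] ~ [ʃ] alternation.
The stem 'house' ([boso], [bose]) shows [s] unchanged in both environments, so [s] cannot be basic with [ʃ] derived before the NEG suffix.
The underlying segment must be /ʃ/; palato-alveolar /dʒ/ and /ʃ/ become [g] and [s] when no front vowel follows, yielding [s] there.
The one attested form of 'moon', [roʃe], shows underlying /roʃ/. Applying the same rule when no front vowel follows gives [roso].

[roso]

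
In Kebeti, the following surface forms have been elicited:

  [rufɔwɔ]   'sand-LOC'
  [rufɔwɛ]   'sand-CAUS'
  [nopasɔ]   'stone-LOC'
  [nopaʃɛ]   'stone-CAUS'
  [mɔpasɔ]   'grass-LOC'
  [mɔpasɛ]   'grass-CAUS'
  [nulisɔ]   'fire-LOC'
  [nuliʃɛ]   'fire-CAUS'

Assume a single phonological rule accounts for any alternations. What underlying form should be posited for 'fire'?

/nuliʃ/

In [nulisɔ] and [nuliʃɛ] the final segment of 'fire' alternates: [s] ~ [ʃ].
Compare 'grass', with invariant [s] in [mɔpasɔ] and [mɔpasɛ]: an analysis with underlying /s/ and a rule producing [ʃ] before the CAUS suffix would wrongly predict alternation here too.
So /ʃ/ is underlying, and a rule of depalatalization — palato-alveolar /ʃ/ becomes [s] when no front vowel follows — gives [s].
Hence 'fire' is /nuliʃ/ underlyingly.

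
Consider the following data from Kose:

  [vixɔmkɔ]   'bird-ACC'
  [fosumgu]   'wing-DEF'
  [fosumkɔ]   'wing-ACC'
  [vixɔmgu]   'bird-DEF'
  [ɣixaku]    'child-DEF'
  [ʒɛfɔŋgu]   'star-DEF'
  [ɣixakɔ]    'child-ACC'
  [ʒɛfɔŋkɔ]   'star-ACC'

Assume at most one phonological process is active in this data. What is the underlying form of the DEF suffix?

/-gu/

The DEF suffix surfaces as [-gu] and [-ku], depending on the final segment of the stem.
The ACC suffix, which begins with [k], is invariant after every stem; so [k] is not altered by any rule here.
The DEF suffix is therefore /-gu/ underlyingly, with post-vocalic devoicing: voiced stops become voiceless after a vowel.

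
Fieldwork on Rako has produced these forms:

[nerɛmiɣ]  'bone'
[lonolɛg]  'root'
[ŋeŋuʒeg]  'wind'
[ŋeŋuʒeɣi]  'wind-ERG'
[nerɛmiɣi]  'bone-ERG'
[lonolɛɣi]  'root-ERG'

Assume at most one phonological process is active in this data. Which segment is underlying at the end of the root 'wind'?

'wind' shows [ɣ] ~ [g] at the end of the stem ([ŋeŋuʒeɣi] vs [ŋeŋuʒeg]).
If /ɣ/ were underlying and a rule turned it into [g] in isolation, 'bone' would also alternate; but it has [ɣ] in both [nerɛmiɣi] and [nerɛmiɣ].
Therefore /g/ is basic and [ɣ] is derived by intervocalic spirantization (voiced stops become fricatives between vowels).

/g/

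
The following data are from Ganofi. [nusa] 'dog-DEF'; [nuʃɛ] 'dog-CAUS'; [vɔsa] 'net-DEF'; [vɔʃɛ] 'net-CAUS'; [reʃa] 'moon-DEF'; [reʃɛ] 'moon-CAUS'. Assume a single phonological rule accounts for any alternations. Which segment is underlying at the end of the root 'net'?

In [vɔsa] and [vɔʃɛ] the final segment of 'net' alternates: [s] ~ [ʃ].
If /ʃ/ were underlying and a rule turned it into [s] before the DEF suffix, 'moon' would also alternate; but it has [ʃ] in both [reʃa] and [reʃɛ].
So /s/ is underlying, and a rule of palatalization before a front vowel — /s/ becomes palato-alveolar [ʃ] before a front vowel — gives [ʃ].

/s/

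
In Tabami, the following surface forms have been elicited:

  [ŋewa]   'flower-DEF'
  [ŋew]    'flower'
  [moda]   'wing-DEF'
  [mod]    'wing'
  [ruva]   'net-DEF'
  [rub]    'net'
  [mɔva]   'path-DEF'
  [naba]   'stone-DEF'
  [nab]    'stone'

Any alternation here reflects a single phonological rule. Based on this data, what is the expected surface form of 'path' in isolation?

'net' shows [v] ~ [b] at the end of the stem ([ruva] vs [rub]).
Compare 'stone', with invariant [b] in [naba] and [nab]: an analysis with underlying /b/ and a rule producing [v] before the DEF suffix would wrongly predict alternation here too.
The alternation reflects word-final hardening: voiced fricatives become stops word-finally. /v/ is underlying.
The one attested form of 'path', [mɔva], shows underlying /mɔv/. Applying the same rule word-finally gives [mɔb].

[mɔb]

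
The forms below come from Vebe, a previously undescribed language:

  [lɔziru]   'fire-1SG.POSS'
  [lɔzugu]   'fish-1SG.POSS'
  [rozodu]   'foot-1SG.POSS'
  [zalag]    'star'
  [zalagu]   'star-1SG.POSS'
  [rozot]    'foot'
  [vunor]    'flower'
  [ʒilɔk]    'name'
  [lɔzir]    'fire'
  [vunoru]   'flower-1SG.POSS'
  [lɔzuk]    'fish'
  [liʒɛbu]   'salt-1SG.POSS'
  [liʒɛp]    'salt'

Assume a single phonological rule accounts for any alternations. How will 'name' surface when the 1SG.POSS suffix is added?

The root 'fish' surfaces as [lɔzugu] and [lɔzuk], with a stem-final [g] ~ [k] alternation.
But 'star' keeps [g] in both environments ([zalagu], [zalag]), so there is no rule changing /g/ to [k] in isolation.
Therefore /k/ is basic and [g] is derived by intervocalic voicing (voiceless stops become voiced between vowels).
The one attested form of 'name', [ʒilɔk], shows underlying /ʒilɔk/. Applying the same rule between vowels gives [ʒilɔgu].

[ʒilɔgu]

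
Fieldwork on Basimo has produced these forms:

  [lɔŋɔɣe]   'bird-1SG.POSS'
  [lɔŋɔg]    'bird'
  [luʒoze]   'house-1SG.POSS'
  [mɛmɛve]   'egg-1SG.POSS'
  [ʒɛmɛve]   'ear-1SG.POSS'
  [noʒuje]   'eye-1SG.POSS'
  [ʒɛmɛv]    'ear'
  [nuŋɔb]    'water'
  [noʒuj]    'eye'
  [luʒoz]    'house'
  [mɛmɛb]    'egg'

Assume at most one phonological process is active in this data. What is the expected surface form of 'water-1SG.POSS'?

In [mɛmɛb] and [mɛmɛve] the final segment of 'egg' alternates: [b] ~ [v].
But 'ear' keeps [v] in both environments ([ʒɛmɛv], [ʒɛmɛve]), so there is no rule changing /v/ to [b] in isolation.
So /b/ is underlying, and a rule of intervocalic spirantization — voiced stops become fricatives between vowels — gives [v].
The one attested form of 'water', [nuŋɔb], shows underlying /nuŋɔb/. Applying the same rule between vowels gives [nuŋɔve].

[nuŋɔve]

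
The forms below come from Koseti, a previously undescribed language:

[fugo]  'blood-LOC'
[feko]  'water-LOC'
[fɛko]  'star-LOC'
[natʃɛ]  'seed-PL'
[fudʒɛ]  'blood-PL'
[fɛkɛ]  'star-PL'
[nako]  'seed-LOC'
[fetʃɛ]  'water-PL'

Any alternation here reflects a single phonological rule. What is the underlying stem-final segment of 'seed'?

/tʃ/

'seed' shows [tʃ] ~ [k] at the end of the stem ([natʃɛ] vs [nako]).
Compare 'star', with invariant [k] in [fɛkɛ] and [fɛko]: an analysis with underlying /k/ and a rule producing [tʃ] before the PL suffix would wrongly predict alternation here too.
Therefore /tʃ/ is basic and [k] is derived by depalatalization (palato-alveolar /tʃ/ and /dʒ/ become [k] and [g] when no front vowel follows).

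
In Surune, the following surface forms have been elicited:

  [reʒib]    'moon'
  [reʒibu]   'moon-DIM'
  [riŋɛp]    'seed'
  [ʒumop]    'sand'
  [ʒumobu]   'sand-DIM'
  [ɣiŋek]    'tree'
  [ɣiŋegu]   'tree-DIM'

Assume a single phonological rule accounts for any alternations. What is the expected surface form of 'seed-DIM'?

[riŋɛbu]

The stem for 'sand' ends in [p] in [ʒumop] but [b] in [ʒumobu].
If /b/ were underlying and a rule turned it into [p] in isolation, 'moon' would also alternate; but it has [b] in both [reʒib] and [reʒibu].
The underlying segment must be /p/; voiceless stops become voiced between vowels, yielding [b] there.
From [riŋɛp] the stem 'seed' is /riŋɛp/; between vowels this yields [riŋɛbu].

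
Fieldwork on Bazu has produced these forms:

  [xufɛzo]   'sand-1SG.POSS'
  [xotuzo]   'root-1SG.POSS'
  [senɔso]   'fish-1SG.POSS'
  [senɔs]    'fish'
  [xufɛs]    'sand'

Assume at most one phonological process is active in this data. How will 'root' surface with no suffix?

'sand' shows [z] ~ [s] at the end of the stem ([xufɛzo] vs [xufɛs]).
But 'fish' keeps [s] in both environments ([senɔso], [senɔs]), so there is no rule changing /s/ to [z] before the 1SG.POSS suffix.
So /z/ is underlying, and a rule of word-final obstruent devoicing — voiced obstruents become voiceless word-finally — gives [s].
The one attested form of 'root', [xotuzo], shows underlying /xotuz/. Applying the same rule word-finally gives [xotus].

[xotus]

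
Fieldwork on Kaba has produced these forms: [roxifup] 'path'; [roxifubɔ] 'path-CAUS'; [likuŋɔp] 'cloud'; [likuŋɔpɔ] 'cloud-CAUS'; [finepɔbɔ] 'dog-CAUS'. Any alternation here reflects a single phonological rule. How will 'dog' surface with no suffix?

[finepɔp]

'path' shows [p] ~ [b] at the end of the stem ([roxifup] vs [roxifubɔ]).
The stem 'cloud' ([likuŋɔp], [likuŋɔpɔ]) shows [p] unchanged in both environments, so [p] cannot be basic with [b] derived before the CAUS suffix.
The underlying segment must be /b/; voiced obstruents become voiceless word-finally, yielding [p] there.
From [finepɔbɔ] the stem 'dog' is /finepɔb/; word-finally this yields [finepɔp].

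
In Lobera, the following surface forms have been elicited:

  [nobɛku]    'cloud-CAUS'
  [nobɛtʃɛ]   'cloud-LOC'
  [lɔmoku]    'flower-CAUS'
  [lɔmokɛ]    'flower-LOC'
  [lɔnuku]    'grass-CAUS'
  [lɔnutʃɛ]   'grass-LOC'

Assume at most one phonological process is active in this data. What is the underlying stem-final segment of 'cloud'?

'cloud' shows [k] ~ [tʃ] at the end of the stem ([nobɛku] vs [nobɛtʃɛ]).
But 'flower' keeps [k] in both environments ([lɔmoku], [lɔmokɛ]), so there is no rule changing /k/ to [tʃ] before the LOC suffix.
Therefore /tʃ/ is basic and [k] is derived by depalatalization (palato-alveolar /tʃ/ becomes [k] when no front vowel follows).

/tʃ/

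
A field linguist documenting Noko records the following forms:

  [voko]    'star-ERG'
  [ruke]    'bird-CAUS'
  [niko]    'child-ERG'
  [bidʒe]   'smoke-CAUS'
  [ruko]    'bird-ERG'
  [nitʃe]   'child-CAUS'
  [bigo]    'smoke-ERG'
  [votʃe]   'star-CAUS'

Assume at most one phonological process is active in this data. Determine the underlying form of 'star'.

/votʃ/

The root 'star' surfaces as [voko] and [votʃe], with a stem-final [k] ~ [tʃ] alternation.
Compare 'bird', with invariant [k] in [ruko] and [ruke]: an analysis with underlying /k/ and a rule producing [tʃ] before the CAUS suffix would wrongly predict alternation here too.
So /tʃ/ is underlying, and a rule of depalatalization — palato-alveolar /tʃ/ and /dʒ/ become [k] and [g] when no front vowel follows — gives [k].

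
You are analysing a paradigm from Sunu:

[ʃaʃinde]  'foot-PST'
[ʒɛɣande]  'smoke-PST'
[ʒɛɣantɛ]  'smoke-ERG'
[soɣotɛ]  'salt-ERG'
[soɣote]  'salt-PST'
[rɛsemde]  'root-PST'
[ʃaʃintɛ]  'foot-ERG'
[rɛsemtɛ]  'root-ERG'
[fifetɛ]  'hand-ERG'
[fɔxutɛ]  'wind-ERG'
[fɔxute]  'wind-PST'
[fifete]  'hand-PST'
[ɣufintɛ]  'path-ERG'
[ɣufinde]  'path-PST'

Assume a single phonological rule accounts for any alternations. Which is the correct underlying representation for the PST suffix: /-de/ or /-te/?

The PST morpheme has two allomorphs, [-de] and [-te].
By contrast the ERG suffix keeps its initial [t] throughout — that segment must be underlying.
So the underlying form is /-de/, and voiced stops become voiceless after a vowel.

/-de/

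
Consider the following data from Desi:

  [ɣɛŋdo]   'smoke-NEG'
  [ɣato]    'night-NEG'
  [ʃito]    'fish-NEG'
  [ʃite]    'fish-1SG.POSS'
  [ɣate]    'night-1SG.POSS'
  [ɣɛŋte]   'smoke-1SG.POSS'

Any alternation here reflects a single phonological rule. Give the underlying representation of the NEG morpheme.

/-do/

The NEG suffix surfaces as [-do] and [-to], depending on the final segment of the stem.
By contrast the 1SG.POSS suffix keeps its initial [t] throughout — that segment must be underlying.
The NEG suffix is therefore /-do/ underlyingly, with post-vocalic devoicing: voiced stops become voiceless after a vowel.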